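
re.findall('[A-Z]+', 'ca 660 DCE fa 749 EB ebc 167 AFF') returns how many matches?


Pattern '[A-Z]+' finds one or more uppercase letters.
Text: 'ca 660 DCE fa 749 EB ebc 167 AFF'
Scanning for matches:
  Match 1: 'DCE'
  Match 2: 'EB'
  Match 3: 'AFF'
Total matches: 3

3


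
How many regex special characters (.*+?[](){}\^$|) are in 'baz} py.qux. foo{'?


Regex special characters are: . * + ? [ ] ( ) { } \ ^ $ |
Scanning 'baz} py.qux. foo{':
  pos 3: '}' -> SPECIAL
  pos 7: '.' -> SPECIAL
  pos 11: '.' -> SPECIAL
  pos 16: '{' -> SPECIAL
Special chars found: ['}', '.', '.', '{']
Total: 4

4


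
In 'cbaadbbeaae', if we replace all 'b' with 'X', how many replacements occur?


re.sub('b', 'X', text) replaces every occurrence of 'b' with 'X'.
Text: 'cbaadbbeaae'
Scanning for 'b':
  pos 1: 'b' -> replacement #1
  pos 5: 'b' -> replacement #2
  pos 6: 'b' -> replacement #3
Total replacements: 3

3


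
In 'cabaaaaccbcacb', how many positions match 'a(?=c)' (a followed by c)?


Lookahead 'a(?=c)' matches 'a' only when followed by 'c'.
String: 'cabaaaaccbcacb'
Checking each position where char is 'a':
  pos 1: 'a' -> no (next='b')
  pos 3: 'a' -> no (next='a')
  pos 4: 'a' -> no (next='a')
  pos 5: 'a' -> no (next='a')
  pos 6: 'a' -> MATCH (next='c')
  pos 11: 'a' -> MATCH (next='c')
Matching positions: [6, 11]
Count: 2

2


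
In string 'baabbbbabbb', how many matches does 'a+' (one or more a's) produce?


Pattern 'a+' matches one or more consecutive a's.
String: 'baabbbbabbb'
Scanning for runs of a:
  Match 1: 'aa' (length 2)
  Match 2: 'a' (length 1)
Total matches: 2

2


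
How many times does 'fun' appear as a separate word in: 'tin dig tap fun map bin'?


Scanning each word for exact match 'fun':
  Word 1: 'tin' -> no
  Word 2: 'dig' -> no
  Word 3: 'tap' -> no
  Word 4: 'fun' -> MATCH
  Word 5: 'map' -> no
  Word 6: 'bin' -> no
Total matches: 1

1


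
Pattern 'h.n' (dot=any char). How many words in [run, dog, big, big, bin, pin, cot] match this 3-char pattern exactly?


Pattern 'h.n' means: starts with 'h', any single char, ends with 'n'.
Checking each word (must be exactly 3 chars):
  'run' (len=3): no
  'dog' (len=3): no
  'big' (len=3): no
  'big' (len=3): no
  'bin' (len=3): no
  'pin' (len=3): no
  'cot' (len=3): no
Matching words: []
Total: 0

0


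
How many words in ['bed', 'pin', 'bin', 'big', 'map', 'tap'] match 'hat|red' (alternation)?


Alternation 'hat|red' matches either 'hat' or 'red'.
Checking each word:
  'bed' -> no
  'pin' -> no
  'bin' -> no
  'big' -> no
  'map' -> no
  'tap' -> no
Matches: []
Count: 0

0


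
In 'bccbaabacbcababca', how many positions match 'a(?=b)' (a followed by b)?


Lookahead 'a(?=b)' matches 'a' only when followed by 'b'.
String: 'bccbaabacbcababca'
Checking each position where char is 'a':
  pos 4: 'a' -> no (next='a')
  pos 5: 'a' -> MATCH (next='b')
  pos 7: 'a' -> no (next='c')
  pos 11: 'a' -> MATCH (next='b')
  pos 13: 'a' -> MATCH (next='b')
Matching positions: [5, 11, 13]
Count: 3

3


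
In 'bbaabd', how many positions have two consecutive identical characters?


Looking for consecutive identical characters in 'bbaabd':
  pos 0-1: 'b' vs 'b' -> MATCH ('bb')
  pos 1-2: 'b' vs 'a' -> different
  pos 2-3: 'a' vs 'a' -> MATCH ('aa')
  pos 3-4: 'a' vs 'b' -> different
  pos 4-5: 'b' vs 'd' -> different
Consecutive identical pairs: ['bb', 'aa']
Count: 2

2


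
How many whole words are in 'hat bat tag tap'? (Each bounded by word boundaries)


Word boundaries (\b) mark the start/end of each word.
Text: 'hat bat tag tap'
Splitting by whitespace:
  Word 1: 'hat'
  Word 2: 'bat'
  Word 3: 'tag'
  Word 4: 'tap'
Total whole words: 4

4


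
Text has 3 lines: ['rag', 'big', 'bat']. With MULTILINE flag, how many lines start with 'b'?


With MULTILINE flag, ^ matches the start of each line.
Lines: ['rag', 'big', 'bat']
Checking which lines start with 'b':
  Line 1: 'rag' -> no
  Line 2: 'big' -> MATCH
  Line 3: 'bat' -> MATCH
Matching lines: ['big', 'bat']
Count: 2

2


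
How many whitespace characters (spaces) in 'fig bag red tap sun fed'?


\s matches whitespace characters (spaces, tabs, etc.).
Text: 'fig bag red tap sun fed'
This text has 6 words separated by spaces.
Number of spaces = number of words - 1 = 6 - 1 = 5

5


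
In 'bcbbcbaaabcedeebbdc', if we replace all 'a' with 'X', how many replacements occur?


re.sub('a', 'X', text) replaces every occurrence of 'a' with 'X'.
Text: 'bcbbcbaaabcedeebbdc'
Scanning for 'a':
  pos 6: 'a' -> replacement #1
  pos 7: 'a' -> replacement #2
  pos 8: 'a' -> replacement #3
Total replacements: 3

3


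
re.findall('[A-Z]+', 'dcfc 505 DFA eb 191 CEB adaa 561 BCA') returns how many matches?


Pattern '[A-Z]+' finds one or more uppercase letters.
Text: 'dcfc 505 DFA eb 191 CEB adaa 561 BCA'
Scanning for matches:
  Match 1: 'DFA'
  Match 2: 'CEB'
  Match 3: 'BCA'
Total matches: 3

3


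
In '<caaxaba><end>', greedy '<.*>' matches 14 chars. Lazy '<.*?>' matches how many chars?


Greedy '<.*>' tries to match as MUCH as possible.
Lazy '<.*?>' tries to match as LITTLE as possible.

String: '<caaxaba><end>'
Greedy '<.*>' starts at first '<' and extends to the LAST '>': '<caaxaba><end>' (14 chars)
Lazy '<.*?>' starts at first '<' and stops at the FIRST '>': '<caaxaba>' (9 chars)

9


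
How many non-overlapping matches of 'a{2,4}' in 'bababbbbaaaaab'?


Pattern 'a{2,4}' matches between 2 and 4 consecutive a's (greedy).
String: 'bababbbbaaaaab'
Finding runs of a's and applying greedy matching:
  Run at pos 1: 'a' (length 1)
  Run at pos 3: 'a' (length 1)
  Run at pos 8: 'aaaaa' (length 5)
Matches: ['aaaa']
Count: 1

1


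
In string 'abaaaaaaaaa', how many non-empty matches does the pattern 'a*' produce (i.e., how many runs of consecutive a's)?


Pattern 'a*' matches zero or more a's. We want non-empty runs of consecutive a's.
String: 'abaaaaaaaaa'
Walking through the string to find runs of a's:
  Run 1: positions 0-0 -> 'a'
  Run 2: positions 2-10 -> 'aaaaaaaaa'
Non-empty runs found: ['a', 'aaaaaaaaa']
Count: 2

2


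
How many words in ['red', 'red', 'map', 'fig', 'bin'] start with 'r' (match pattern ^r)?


Pattern ^r anchors to start of word. Check which words begin with 'r':
  'red' -> MATCH (starts with 'r')
  'red' -> MATCH (starts with 'r')
  'map' -> no
  'fig' -> no
  'bin' -> no
Matching words: ['red', 'red']
Count: 2

2


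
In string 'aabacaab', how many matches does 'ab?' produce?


Pattern 'ab?' matches 'a' optionally followed by 'b'.
String: 'aabacaab'
Scanning left to right for 'a' then checking next char:
  Match 1: 'a' (a not followed by b)
  Match 2: 'ab' (a followed by b)
  Match 3: 'a' (a not followed by b)
  Match 4: 'a' (a not followed by b)
  Match 5: 'ab' (a followed by b)
Total matches: 5

5


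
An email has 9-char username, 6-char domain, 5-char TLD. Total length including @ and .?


An email address has format: username@domain.tld
Username length: 9
'@' character: 1
Domain length: 6
'.' character: 1
TLD length: 5
Total = 9 + 1 + 6 + 1 + 5 = 22

22


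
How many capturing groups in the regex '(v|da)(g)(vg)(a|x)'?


To count capturing groups, count each '(' that starts a group.
Pattern: '(v|da)(g)(vg)(a|x)'
Walking through the pattern:
  Position 0: '(' -> group #1
  Position 6: '(' -> group #2
  Position 9: '(' -> group #3
  Position 13: '(' -> group #4
Total capturing groups: 4

4


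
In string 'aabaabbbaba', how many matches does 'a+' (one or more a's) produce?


Pattern 'a+' matches one or more consecutive a's.
String: 'aabaabbbaba'
Scanning for runs of a:
  Match 1: 'aa' (length 2)
  Match 2: 'aa' (length 2)
  Match 3: 'a' (length 1)
  Match 4: 'a' (length 1)
Total matches: 4

4


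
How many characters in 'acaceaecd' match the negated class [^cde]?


Negated class [^cde] matches any char NOT in {c, d, e}
Scanning 'acaceaecd':
  pos 0: 'a' -> MATCH
  pos 1: 'c' -> no (excluded)
  pos 2: 'a' -> MATCH
  pos 3: 'c' -> no (excluded)
  pos 4: 'e' -> no (excluded)
  pos 5: 'a' -> MATCH
  pos 6: 'e' -> no (excluded)
  pos 7: 'c' -> no (excluded)
  pos 8: 'd' -> no (excluded)
Total matches: 3

3


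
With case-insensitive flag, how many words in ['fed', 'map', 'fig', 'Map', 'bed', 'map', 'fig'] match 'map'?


Case-insensitive matching: compare each word's lowercase form to 'map'.
  'fed' -> lower='fed' -> no
  'map' -> lower='map' -> MATCH
  'fig' -> lower='fig' -> no
  'Map' -> lower='map' -> MATCH
  'bed' -> lower='bed' -> no
  'map' -> lower='map' -> MATCH
  'fig' -> lower='fig' -> no
Matches: ['map', 'Map', 'map']
Count: 3

3


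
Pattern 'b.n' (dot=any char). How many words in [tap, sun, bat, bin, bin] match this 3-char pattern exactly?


Pattern 'b.n' means: starts with 'b', any single char, ends with 'n'.
Checking each word (must be exactly 3 chars):
  'tap' (len=3): no
  'sun' (len=3): no
  'bat' (len=3): no
  'bin' (len=3): MATCH
  'bin' (len=3): MATCH
Matching words: ['bin', 'bin']
Total: 2

2


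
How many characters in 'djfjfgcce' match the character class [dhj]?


Character class [dhj] matches any of: {d, h, j}
Scanning string 'djfjfgcce' character by character:
  pos 0: 'd' -> MATCH
  pos 1: 'j' -> MATCH
  pos 2: 'f' -> no
  pos 3: 'j' -> MATCH
  pos 4: 'f' -> no
  pos 5: 'g' -> no
  pos 6: 'c' -> no
  pos 7: 'c' -> no
  pos 8: 'e' -> no
Total matches: 3

3


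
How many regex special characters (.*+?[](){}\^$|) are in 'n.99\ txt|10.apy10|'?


Regex special characters are: . * + ? [ ] ( ) { } \ ^ $ |
Scanning 'n.99\ txt|10.apy10|':
  pos 1: '.' -> SPECIAL
  pos 4: '\' -> SPECIAL
  pos 9: '|' -> SPECIAL
  pos 12: '.' -> SPECIAL
  pos 18: '|' -> SPECIAL
Special chars found: ['.', '\\', '|', '.', '|']
Total: 5

5


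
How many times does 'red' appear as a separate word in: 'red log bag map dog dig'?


Scanning each word for exact match 'red':
  Word 1: 'red' -> MATCH
  Word 2: 'log' -> no
  Word 3: 'bag' -> no
  Word 4: 'map' -> no
  Word 5: 'dog' -> no
  Word 6: 'dig' -> no
Total matches: 1

1


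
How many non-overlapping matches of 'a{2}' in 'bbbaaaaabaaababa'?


Pattern 'a{2}' matches exactly 2 consecutive a's (greedy, non-overlapping).
String: 'bbbaaaaabaaababa'
Scanning for runs of a's:
  Run at pos 3: 'aaaaa' (length 5) -> 2 match(es)
  Run at pos 9: 'aaa' (length 3) -> 1 match(es)
  Run at pos 13: 'a' (length 1) -> 0 match(es)
  Run at pos 15: 'a' (length 1) -> 0 match(es)
Matches found: ['aa', 'aa', 'aa']
Total: 3

3


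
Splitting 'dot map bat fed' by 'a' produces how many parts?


Splitting by 'a' breaks the string at each occurrence of the separator.
Text: 'dot map bat fed'
Parts after split:
  Part 1: 'dot m'
  Part 2: 'p b'
  Part 3: 't fed'
Total parts: 3

3


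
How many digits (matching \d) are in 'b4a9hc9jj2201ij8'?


\d matches any digit 0-9.
Scanning 'b4a9hc9jj2201ij8':
  pos 1: '4' -> DIGIT
  pos 3: '9' -> DIGIT
  pos 6: '9' -> DIGIT
  pos 9: '2' -> DIGIT
  pos 10: '2' -> DIGIT
  pos 11: '0' -> DIGIT
  pos 12: '1' -> DIGIT
  pos 15: '8' -> DIGIT
Digits found: ['4', '9', '9', '2', '2', '0', '1', '8']
Total: 8

8


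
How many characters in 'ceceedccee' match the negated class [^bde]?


Negated class [^bde] matches any char NOT in {b, d, e}
Scanning 'ceceedccee':
  pos 0: 'c' -> MATCH
  pos 1: 'e' -> no (excluded)
  pos 2: 'c' -> MATCH
  pos 3: 'e' -> no (excluded)
  pos 4: 'e' -> no (excluded)
  pos 5: 'd' -> no (excluded)
  pos 6: 'c' -> MATCH
  pos 7: 'c' -> MATCH
  pos 8: 'e' -> no (excluded)
  pos 9: 'e' -> no (excluded)
Total matches: 4

4


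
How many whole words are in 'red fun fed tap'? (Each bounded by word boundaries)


Word boundaries (\b) mark the start/end of each word.
Text: 'red fun fed tap'
Splitting by whitespace:
  Word 1: 'red'
  Word 2: 'fun'
  Word 3: 'fed'
  Word 4: 'tap'
Total whole words: 4

4


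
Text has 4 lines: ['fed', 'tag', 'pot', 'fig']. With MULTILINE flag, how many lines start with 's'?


With MULTILINE flag, ^ matches the start of each line.
Lines: ['fed', 'tag', 'pot', 'fig']
Checking which lines start with 's':
  Line 1: 'fed' -> no
  Line 2: 'tag' -> no
  Line 3: 'pot' -> no
  Line 4: 'fig' -> no
Matching lines: []
Count: 0

0


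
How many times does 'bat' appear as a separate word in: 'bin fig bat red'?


Scanning each word for exact match 'bat':
  Word 1: 'bin' -> no
  Word 2: 'fig' -> no
  Word 3: 'bat' -> MATCH
  Word 4: 'red' -> no
Total matches: 1

1


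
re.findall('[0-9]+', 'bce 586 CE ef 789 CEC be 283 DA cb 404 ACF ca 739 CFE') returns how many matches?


Pattern '[0-9]+' finds one or more digits.
Text: 'bce 586 CE ef 789 CEC be 283 DA cb 404 ACF ca 739 CFE'
Scanning for matches:
  Match 1: '586'
  Match 2: '789'
  Match 3: '283'
  Match 4: '404'
  Match 5: '739'
Total matches: 5

5


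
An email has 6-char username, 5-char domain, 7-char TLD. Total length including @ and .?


An email address has format: username@domain.tld
Username length: 6
'@' character: 1
Domain length: 5
'.' character: 1
TLD length: 7
Total = 6 + 1 + 5 + 1 + 7 = 20

20


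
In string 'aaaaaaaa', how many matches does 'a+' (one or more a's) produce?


Pattern 'a+' matches one or more consecutive a's.
String: 'aaaaaaaa'
Scanning for runs of a:
  Match 1: 'aaaaaaaa' (length 8)
Total matches: 1

1


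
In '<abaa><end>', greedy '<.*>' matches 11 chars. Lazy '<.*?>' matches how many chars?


Greedy '<.*>' tries to match as MUCH as possible.
Lazy '<.*?>' tries to match as LITTLE as possible.

String: '<abaa><end>'
Greedy '<.*>' starts at first '<' and extends to the LAST '>': '<abaa><end>' (11 chars)
Lazy '<.*?>' starts at first '<' and stops at the FIRST '>': '<abaa>' (6 chars)

6


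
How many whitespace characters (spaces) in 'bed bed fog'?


\s matches whitespace characters (spaces, tabs, etc.).
Text: 'bed bed fog'
This text has 3 words separated by spaces.
Number of spaces = number of words - 1 = 3 - 1 = 2

2


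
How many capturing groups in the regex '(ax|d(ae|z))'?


To count capturing groups, count each '(' that starts a group.
Pattern: '(ax|d(ae|z))'
Walking through the pattern:
  Position 0: '(' -> group #1
  Position 5: '(' -> group #2
Total capturing groups: 2

2


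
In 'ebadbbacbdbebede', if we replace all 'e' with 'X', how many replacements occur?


re.sub('e', 'X', text) replaces every occurrence of 'e' with 'X'.
Text: 'ebadbbacbdbebede'
Scanning for 'e':
  pos 0: 'e' -> replacement #1
  pos 11: 'e' -> replacement #2
  pos 13: 'e' -> replacement #3
  pos 15: 'e' -> replacement #4
Total replacements: 4

4


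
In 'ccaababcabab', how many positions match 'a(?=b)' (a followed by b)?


Lookahead 'a(?=b)' matches 'a' only when followed by 'b'.
String: 'ccaababcabab'
Checking each position where char is 'a':
  pos 2: 'a' -> no (next='a')
  pos 3: 'a' -> MATCH (next='b')
  pos 5: 'a' -> MATCH (next='b')
  pos 8: 'a' -> MATCH (next='b')
  pos 10: 'a' -> MATCH (next='b')
Matching positions: [3, 5, 8, 10]
Count: 4

4


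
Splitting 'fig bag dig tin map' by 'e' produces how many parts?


Splitting by 'e' breaks the string at each occurrence of the separator.
Text: 'fig bag dig tin map'
Parts after split:
  Part 1: 'fig bag dig tin map'
Total parts: 1

1


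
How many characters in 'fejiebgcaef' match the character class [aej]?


Character class [aej] matches any of: {a, e, j}
Scanning string 'fejiebgcaef' character by character:
  pos 0: 'f' -> no
  pos 1: 'e' -> MATCH
  pos 2: 'j' -> MATCH
  pos 3: 'i' -> no
  pos 4: 'e' -> MATCH
  pos 5: 'b' -> no
  pos 6: 'g' -> no
  pos 7: 'c' -> no
  pos 8: 'a' -> MATCH
  pos 9: 'e' -> MATCH
  pos 10: 'f' -> no
Total matches: 5

5


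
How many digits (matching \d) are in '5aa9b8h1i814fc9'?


\d matches any digit 0-9.
Scanning '5aa9b8h1i814fc9':
  pos 0: '5' -> DIGIT
  pos 3: '9' -> DIGIT
  pos 5: '8' -> DIGIT
  pos 7: '1' -> DIGIT
  pos 9: '8' -> DIGIT
  pos 10: '1' -> DIGIT
  pos 11: '4' -> DIGIT
  pos 14: '9' -> DIGIT
Digits found: ['5', '9', '8', '1', '8', '1', '4', '9']
Total: 8

8


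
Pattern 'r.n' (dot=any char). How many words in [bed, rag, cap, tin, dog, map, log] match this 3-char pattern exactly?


Pattern 'r.n' means: starts with 'r', any single char, ends with 'n'.
Checking each word (must be exactly 3 chars):
  'bed' (len=3): no
  'rag' (len=3): no
  'cap' (len=3): no
  'tin' (len=3): no
  'dog' (len=3): no
  'map' (len=3): no
  'log' (len=3): no
Matching words: []
Total: 0

0


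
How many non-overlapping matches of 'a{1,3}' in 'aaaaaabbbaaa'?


Pattern 'a{1,3}' matches between 1 and 3 consecutive a's (greedy).
String: 'aaaaaabbbaaa'
Finding runs of a's and applying greedy matching:
  Run at pos 0: 'aaaaaa' (length 6)
  Run at pos 9: 'aaa' (length 3)
Matches: ['aaa', 'aaa', 'aaa']
Count: 3

3


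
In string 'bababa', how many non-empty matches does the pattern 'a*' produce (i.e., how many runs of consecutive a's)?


Pattern 'a*' matches zero or more a's. We want non-empty runs of consecutive a's.
String: 'bababa'
Walking through the string to find runs of a's:
  Run 1: positions 1-1 -> 'a'
  Run 2: positions 3-3 -> 'a'
  Run 3: positions 5-5 -> 'a'
Non-empty runs found: ['a', 'a', 'a']
Count: 3

3


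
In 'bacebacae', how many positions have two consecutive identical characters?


Looking for consecutive identical characters in 'bacebacae':
  pos 0-1: 'b' vs 'a' -> different
  pos 1-2: 'a' vs 'c' -> different
  pos 2-3: 'c' vs 'e' -> different
  pos 3-4: 'e' vs 'b' -> different
  pos 4-5: 'b' vs 'a' -> different
  pos 5-6: 'a' vs 'c' -> different
  pos 6-7: 'c' vs 'a' -> different
  pos 7-8: 'a' vs 'e' -> different
Consecutive identical pairs: []
Count: 0

0


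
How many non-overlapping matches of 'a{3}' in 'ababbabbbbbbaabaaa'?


Pattern 'a{3}' matches exactly 3 consecutive a's (greedy, non-overlapping).
String: 'ababbabbbbbbaabaaa'
Scanning for runs of a's:
  Run at pos 0: 'a' (length 1) -> 0 match(es)
  Run at pos 2: 'a' (length 1) -> 0 match(es)
  Run at pos 5: 'a' (length 1) -> 0 match(es)
  Run at pos 12: 'aa' (length 2) -> 0 match(es)
  Run at pos 15: 'aaa' (length 3) -> 1 match(es)
Matches found: ['aaa']
Total: 1

1


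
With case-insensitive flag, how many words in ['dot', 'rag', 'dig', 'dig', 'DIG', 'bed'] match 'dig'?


Case-insensitive matching: compare each word's lowercase form to 'dig'.
  'dot' -> lower='dot' -> no
  'rag' -> lower='rag' -> no
  'dig' -> lower='dig' -> MATCH
  'dig' -> lower='dig' -> MATCH
  'DIG' -> lower='dig' -> MATCH
  'bed' -> lower='bed' -> no
Matches: ['dig', 'dig', 'DIG']
Count: 3

3


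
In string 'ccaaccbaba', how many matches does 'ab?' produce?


Pattern 'ab?' matches 'a' optionally followed by 'b'.
String: 'ccaaccbaba'
Scanning left to right for 'a' then checking next char:
  Match 1: 'a' (a not followed by b)
  Match 2: 'a' (a not followed by b)
  Match 3: 'ab' (a followed by b)
  Match 4: 'a' (a not followed by b)
Total matches: 4

4


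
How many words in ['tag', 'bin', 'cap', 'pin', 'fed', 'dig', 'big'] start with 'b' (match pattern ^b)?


Pattern ^b anchors to start of word. Check which words begin with 'b':
  'tag' -> no
  'bin' -> MATCH (starts with 'b')
  'cap' -> no
  'pin' -> no
  'fed' -> no
  'dig' -> no
  'big' -> MATCH (starts with 'b')
Matching words: ['bin', 'big']
Count: 2

2


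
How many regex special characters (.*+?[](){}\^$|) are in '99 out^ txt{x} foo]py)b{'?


Regex special characters are: . * + ? [ ] ( ) { } \ ^ $ |
Scanning '99 out^ txt{x} foo]py)b{':
  pos 6: '^' -> SPECIAL
  pos 11: '{' -> SPECIAL
  pos 13: '}' -> SPECIAL
  pos 18: ']' -> SPECIAL
  pos 21: ')' -> SPECIAL
  pos 23: '{' -> SPECIAL
Special chars found: ['^', '{', '}', ']', ')', '{']
Total: 6

6


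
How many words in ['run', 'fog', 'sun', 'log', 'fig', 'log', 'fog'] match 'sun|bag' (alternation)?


Alternation 'sun|bag' matches either 'sun' or 'bag'.
Checking each word:
  'run' -> no
  'fog' -> no
  'sun' -> MATCH
  'log' -> no
  'fig' -> no
  'log' -> no
  'fog' -> no
Matches: ['sun']
Count: 1

1


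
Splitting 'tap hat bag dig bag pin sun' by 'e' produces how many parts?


Splitting by 'e' breaks the string at each occurrence of the separator.
Text: 'tap hat bag dig bag pin sun'
Parts after split:
  Part 1: 'tap hat bag dig bag pin sun'
Total parts: 1

1


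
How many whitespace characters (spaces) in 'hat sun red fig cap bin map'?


\s matches whitespace characters (spaces, tabs, etc.).
Text: 'hat sun red fig cap bin map'
This text has 7 words separated by spaces.
Number of spaces = number of words - 1 = 7 - 1 = 6

6


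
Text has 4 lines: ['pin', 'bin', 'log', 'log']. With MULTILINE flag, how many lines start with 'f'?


With MULTILINE flag, ^ matches the start of each line.
Lines: ['pin', 'bin', 'log', 'log']
Checking which lines start with 'f':
  Line 1: 'pin' -> no
  Line 2: 'bin' -> no
  Line 3: 'log' -> no
  Line 4: 'log' -> no
Matching lines: []
Count: 0

0


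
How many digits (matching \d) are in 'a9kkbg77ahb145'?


\d matches any digit 0-9.
Scanning 'a9kkbg77ahb145':
  pos 1: '9' -> DIGIT
  pos 6: '7' -> DIGIT
  pos 7: '7' -> DIGIT
  pos 11: '1' -> DIGIT
  pos 12: '4' -> DIGIT
  pos 13: '5' -> DIGIT
Digits found: ['9', '7', '7', '1', '4', '5']
Total: 6

6


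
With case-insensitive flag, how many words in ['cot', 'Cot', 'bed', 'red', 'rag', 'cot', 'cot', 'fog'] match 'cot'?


Case-insensitive matching: compare each word's lowercase form to 'cot'.
  'cot' -> lower='cot' -> MATCH
  'Cot' -> lower='cot' -> MATCH
  'bed' -> lower='bed' -> no
  'red' -> lower='red' -> no
  'rag' -> lower='rag' -> no
  'cot' -> lower='cot' -> MATCH
  'cot' -> lower='cot' -> MATCH
  'fog' -> lower='fog' -> no
Matches: ['cot', 'Cot', 'cot', 'cot']
Count: 4

4


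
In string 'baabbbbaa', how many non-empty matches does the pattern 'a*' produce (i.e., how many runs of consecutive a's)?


Pattern 'a*' matches zero or more a's. We want non-empty runs of consecutive a's.
String: 'baabbbbaa'
Walking through the string to find runs of a's:
  Run 1: positions 1-2 -> 'aa'
  Run 2: positions 7-8 -> 'aa'
Non-empty runs found: ['aa', 'aa']
Count: 2

2


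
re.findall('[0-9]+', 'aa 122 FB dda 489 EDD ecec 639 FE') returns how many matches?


Pattern '[0-9]+' finds one or more digits.
Text: 'aa 122 FB dda 489 EDD ecec 639 FE'
Scanning for matches:
  Match 1: '122'
  Match 2: '489'
  Match 3: '639'
Total matches: 3

3


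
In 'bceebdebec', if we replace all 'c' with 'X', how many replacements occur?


re.sub('c', 'X', text) replaces every occurrence of 'c' with 'X'.
Text: 'bceebdebec'
Scanning for 'c':
  pos 1: 'c' -> replacement #1
  pos 9: 'c' -> replacement #2
Total replacements: 2

2


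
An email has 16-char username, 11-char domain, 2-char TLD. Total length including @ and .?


An email address has format: username@domain.tld
Username length: 16
'@' character: 1
Domain length: 11
'.' character: 1
TLD length: 2
Total = 16 + 1 + 11 + 1 + 2 = 31

31


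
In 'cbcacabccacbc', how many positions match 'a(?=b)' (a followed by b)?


Lookahead 'a(?=b)' matches 'a' only when followed by 'b'.
String: 'cbcacabccacbc'
Checking each position where char is 'a':
  pos 3: 'a' -> no (next='c')
  pos 5: 'a' -> MATCH (next='b')
  pos 9: 'a' -> no (next='c')
Matching positions: [5]
Count: 1

1


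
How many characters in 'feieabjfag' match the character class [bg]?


Character class [bg] matches any of: {b, g}
Scanning string 'feieabjfag' character by character:
  pos 0: 'f' -> no
  pos 1: 'e' -> no
  pos 2: 'i' -> no
  pos 3: 'e' -> no
  pos 4: 'a' -> no
  pos 5: 'b' -> MATCH
  pos 6: 'j' -> no
  pos 7: 'f' -> no
  pos 8: 'a' -> no
  pos 9: 'g' -> MATCH
Total matches: 2

2


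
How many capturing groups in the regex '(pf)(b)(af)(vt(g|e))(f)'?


To count capturing groups, count each '(' that starts a group.
Pattern: '(pf)(b)(af)(vt(g|e))(f)'
Walking through the pattern:
  Position 0: '(' -> group #1
  Position 4: '(' -> group #2
  Position 7: '(' -> group #3
  Position 11: '(' -> group #4
  Position 14: '(' -> group #5
  Position 20: '(' -> group #6
Total capturing groups: 6

6


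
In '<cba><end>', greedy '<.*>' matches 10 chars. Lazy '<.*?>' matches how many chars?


Greedy '<.*>' tries to match as MUCH as possible.
Lazy '<.*?>' tries to match as LITTLE as possible.

String: '<cba><end>'
Greedy '<.*>' starts at first '<' and extends to the LAST '>': '<cba><end>' (10 chars)
Lazy '<.*?>' starts at first '<' and stops at the FIRST '>': '<cba>' (5 chars)

5


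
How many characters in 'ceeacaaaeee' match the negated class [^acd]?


Negated class [^acd] matches any char NOT in {a, c, d}
Scanning 'ceeacaaaeee':
  pos 0: 'c' -> no (excluded)
  pos 1: 'e' -> MATCH
  pos 2: 'e' -> MATCH
  pos 3: 'a' -> no (excluded)
  pos 4: 'c' -> no (excluded)
  pos 5: 'a' -> no (excluded)
  pos 6: 'a' -> no (excluded)
  pos 7: 'a' -> no (excluded)
  pos 8: 'e' -> MATCH
  pos 9: 'e' -> MATCH
  pos 10: 'e' -> MATCH
Total matches: 5

5


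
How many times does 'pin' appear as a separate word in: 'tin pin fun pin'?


Scanning each word for exact match 'pin':
  Word 1: 'tin' -> no
  Word 2: 'pin' -> MATCH
  Word 3: 'fun' -> no
  Word 4: 'pin' -> MATCH
Total matches: 2

2


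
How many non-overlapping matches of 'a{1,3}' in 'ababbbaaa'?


Pattern 'a{1,3}' matches between 1 and 3 consecutive a's (greedy).
String: 'ababbbaaa'
Finding runs of a's and applying greedy matching:
  Run at pos 0: 'a' (length 1)
  Run at pos 2: 'a' (length 1)
  Run at pos 6: 'aaa' (length 3)
Matches: ['a', 'a', 'aaa']
Count: 3

3


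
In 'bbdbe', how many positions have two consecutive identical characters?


Looking for consecutive identical characters in 'bbdbe':
  pos 0-1: 'b' vs 'b' -> MATCH ('bb')
  pos 1-2: 'b' vs 'd' -> different
  pos 2-3: 'd' vs 'b' -> different
  pos 3-4: 'b' vs 'e' -> different
Consecutive identical pairs: ['bb']
Count: 1

1


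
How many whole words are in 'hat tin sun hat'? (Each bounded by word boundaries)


Word boundaries (\b) mark the start/end of each word.
Text: 'hat tin sun hat'
Splitting by whitespace:
  Word 1: 'hat'
  Word 2: 'tin'
  Word 3: 'sun'
  Word 4: 'hat'
Total whole words: 4

4


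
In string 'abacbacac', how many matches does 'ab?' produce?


Pattern 'ab?' matches 'a' optionally followed by 'b'.
String: 'abacbacac'
Scanning left to right for 'a' then checking next char:
  Match 1: 'ab' (a followed by b)
  Match 2: 'a' (a not followed by b)
  Match 3: 'a' (a not followed by b)
  Match 4: 'a' (a not followed by b)
Total matches: 4

4


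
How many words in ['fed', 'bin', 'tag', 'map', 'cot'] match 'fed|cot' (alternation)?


Alternation 'fed|cot' matches either 'fed' or 'cot'.
Checking each word:
  'fed' -> MATCH
  'bin' -> no
  'tag' -> no
  'map' -> no
  'cot' -> MATCH
Matches: ['fed', 'cot']
Count: 2

2


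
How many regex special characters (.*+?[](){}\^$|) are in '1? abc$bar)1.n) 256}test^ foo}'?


Regex special characters are: . * + ? [ ] ( ) { } \ ^ $ |
Scanning '1? abc$bar)1.n) 256}test^ foo}':
  pos 1: '?' -> SPECIAL
  pos 6: '$' -> SPECIAL
  pos 10: ')' -> SPECIAL
  pos 12: '.' -> SPECIAL
  pos 14: ')' -> SPECIAL
  pos 19: '}' -> SPECIAL
  pos 24: '^' -> SPECIAL
  pos 29: '}' -> SPECIAL
Special chars found: ['?', '$', ')', '.', ')', '}', '^', '}']
Total: 8

8


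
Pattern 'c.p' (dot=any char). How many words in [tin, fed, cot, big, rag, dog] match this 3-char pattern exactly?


Pattern 'c.p' means: starts with 'c', any single char, ends with 'p'.
Checking each word (must be exactly 3 chars):
  'tin' (len=3): no
  'fed' (len=3): no
  'cot' (len=3): no
  'big' (len=3): no
  'rag' (len=3): no
  'dog' (len=3): no
Matching words: []
Total: 0

0


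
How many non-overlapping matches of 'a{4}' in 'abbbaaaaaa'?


Pattern 'a{4}' matches exactly 4 consecutive a's (greedy, non-overlapping).
String: 'abbbaaaaaa'
Scanning for runs of a's:
  Run at pos 0: 'a' (length 1) -> 0 match(es)
  Run at pos 4: 'aaaaaa' (length 6) -> 1 match(es)
Matches found: ['aaaa']
Total: 1

1


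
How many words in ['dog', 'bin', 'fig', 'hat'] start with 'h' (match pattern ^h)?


Pattern ^h anchors to start of word. Check which words begin with 'h':
  'dog' -> no
  'bin' -> no
  'fig' -> no
  'hat' -> MATCH (starts with 'h')
Matching words: ['hat']
Count: 1

1


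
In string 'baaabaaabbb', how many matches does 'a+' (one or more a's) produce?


Pattern 'a+' matches one or more consecutive a's.
String: 'baaabaaabbb'
Scanning for runs of a:
  Match 1: 'aaa' (length 3)
  Match 2: 'aaa' (length 3)
Total matches: 2

2


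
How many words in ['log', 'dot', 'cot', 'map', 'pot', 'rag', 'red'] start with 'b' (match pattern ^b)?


Pattern ^b anchors to start of word. Check which words begin with 'b':
  'log' -> no
  'dot' -> no
  'cot' -> no
  'map' -> no
  'pot' -> no
  'rag' -> no
  'red' -> no
Matching words: []
Count: 0

0


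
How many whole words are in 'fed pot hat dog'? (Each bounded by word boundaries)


Word boundaries (\b) mark the start/end of each word.
Text: 'fed pot hat dog'
Splitting by whitespace:
  Word 1: 'fed'
  Word 2: 'pot'
  Word 3: 'hat'
  Word 4: 'dog'
Total whole words: 4

4


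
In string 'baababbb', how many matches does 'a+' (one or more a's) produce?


Pattern 'a+' matches one or more consecutive a's.
String: 'baababbb'
Scanning for runs of a:
  Match 1: 'aa' (length 2)
  Match 2: 'a' (length 1)
Total matches: 2

2


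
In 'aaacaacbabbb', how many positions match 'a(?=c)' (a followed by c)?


Lookahead 'a(?=c)' matches 'a' only when followed by 'c'.
String: 'aaacaacbabbb'
Checking each position where char is 'a':
  pos 0: 'a' -> no (next='a')
  pos 1: 'a' -> no (next='a')
  pos 2: 'a' -> MATCH (next='c')
  pos 4: 'a' -> no (next='a')
  pos 5: 'a' -> MATCH (next='c')
  pos 8: 'a' -> no (next='b')
Matching positions: [2, 5]
Count: 2

2


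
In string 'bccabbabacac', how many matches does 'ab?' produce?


Pattern 'ab?' matches 'a' optionally followed by 'b'.
String: 'bccabbabacac'
Scanning left to right for 'a' then checking next char:
  Match 1: 'ab' (a followed by b)
  Match 2: 'ab' (a followed by b)
  Match 3: 'a' (a not followed by b)
  Match 4: 'a' (a not followed by b)
Total matches: 4

4


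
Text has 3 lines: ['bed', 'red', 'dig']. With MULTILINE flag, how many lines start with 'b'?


With MULTILINE flag, ^ matches the start of each line.
Lines: ['bed', 'red', 'dig']
Checking which lines start with 'b':
  Line 1: 'bed' -> MATCH
  Line 2: 'red' -> no
  Line 3: 'dig' -> no
Matching lines: ['bed']
Count: 1

1


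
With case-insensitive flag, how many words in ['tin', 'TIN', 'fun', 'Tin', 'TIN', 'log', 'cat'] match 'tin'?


Case-insensitive matching: compare each word's lowercase form to 'tin'.
  'tin' -> lower='tin' -> MATCH
  'TIN' -> lower='tin' -> MATCH
  'fun' -> lower='fun' -> no
  'Tin' -> lower='tin' -> MATCH
  'TIN' -> lower='tin' -> MATCH
  'log' -> lower='log' -> no
  'cat' -> lower='cat' -> no
Matches: ['tin', 'TIN', 'Tin', 'TIN']
Count: 4

4


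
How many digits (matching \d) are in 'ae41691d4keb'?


\d matches any digit 0-9.
Scanning 'ae41691d4keb':
  pos 2: '4' -> DIGIT
  pos 3: '1' -> DIGIT
  pos 4: '6' -> DIGIT
  pos 5: '9' -> DIGIT
  pos 6: '1' -> DIGIT
  pos 8: '4' -> DIGIT
Digits found: ['4', '1', '6', '9', '1', '4']
Total: 6

6


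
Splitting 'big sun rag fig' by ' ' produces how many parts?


Splitting by ' ' breaks the string at each occurrence of the separator.
Text: 'big sun rag fig'
Parts after split:
  Part 1: 'big'
  Part 2: 'sun'
  Part 3: 'rag'
  Part 4: 'fig'
Total parts: 4

4


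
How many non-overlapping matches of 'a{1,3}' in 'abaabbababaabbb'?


Pattern 'a{1,3}' matches between 1 and 3 consecutive a's (greedy).
String: 'abaabbababaabbb'
Finding runs of a's and applying greedy matching:
  Run at pos 0: 'a' (length 1)
  Run at pos 2: 'aa' (length 2)
  Run at pos 6: 'a' (length 1)
  Run at pos 8: 'a' (length 1)
  Run at pos 10: 'aa' (length 2)
Matches: ['a', 'aa', 'a', 'a', 'aa']
Count: 5

5


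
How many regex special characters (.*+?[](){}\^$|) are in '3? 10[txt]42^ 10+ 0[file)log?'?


Regex special characters are: . * + ? [ ] ( ) { } \ ^ $ |
Scanning '3? 10[txt]42^ 10+ 0[file)log?':
  pos 1: '?' -> SPECIAL
  pos 5: '[' -> SPECIAL
  pos 9: ']' -> SPECIAL
  pos 12: '^' -> SPECIAL
  pos 16: '+' -> SPECIAL
  pos 19: '[' -> SPECIAL
  pos 24: ')' -> SPECIAL
  pos 28: '?' -> SPECIAL
Special chars found: ['?', '[', ']', '^', '+', '[', ')', '?']
Total: 8

8


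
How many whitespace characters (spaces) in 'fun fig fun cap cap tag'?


\s matches whitespace characters (spaces, tabs, etc.).
Text: 'fun fig fun cap cap tag'
This text has 6 words separated by spaces.
Number of spaces = number of words - 1 = 6 - 1 = 5

5


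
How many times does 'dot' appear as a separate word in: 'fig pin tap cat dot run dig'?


Scanning each word for exact match 'dot':
  Word 1: 'fig' -> no
  Word 2: 'pin' -> no
  Word 3: 'tap' -> no
  Word 4: 'cat' -> no
  Word 5: 'dot' -> MATCH
  Word 6: 'run' -> no
  Word 7: 'dig' -> no
Total matches: 1

1


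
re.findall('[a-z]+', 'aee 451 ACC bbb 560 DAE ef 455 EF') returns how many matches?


Pattern '[a-z]+' finds one or more lowercase letters.
Text: 'aee 451 ACC bbb 560 DAE ef 455 EF'
Scanning for matches:
  Match 1: 'aee'
  Match 2: 'bbb'
  Match 3: 'ef'
Total matches: 3

3


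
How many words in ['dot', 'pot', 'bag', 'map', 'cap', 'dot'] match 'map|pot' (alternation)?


Alternation 'map|pot' matches either 'map' or 'pot'.
Checking each word:
  'dot' -> no
  'pot' -> MATCH
  'bag' -> no
  'map' -> MATCH
  'cap' -> no
  'dot' -> no
Matches: ['pot', 'map']
Count: 2

2


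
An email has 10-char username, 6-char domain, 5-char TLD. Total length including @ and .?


An email address has format: username@domain.tld
Username length: 10
'@' character: 1
Domain length: 6
'.' character: 1
TLD length: 5
Total = 10 + 1 + 6 + 1 + 5 = 23

23


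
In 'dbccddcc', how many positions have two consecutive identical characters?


Looking for consecutive identical characters in 'dbccddcc':
  pos 0-1: 'd' vs 'b' -> different
  pos 1-2: 'b' vs 'c' -> different
  pos 2-3: 'c' vs 'c' -> MATCH ('cc')
  pos 3-4: 'c' vs 'd' -> different
  pos 4-5: 'd' vs 'd' -> MATCH ('dd')
  pos 5-6: 'd' vs 'c' -> different
  pos 6-7: 'c' vs 'c' -> MATCH ('cc')
Consecutive identical pairs: ['cc', 'dd', 'cc']
Count: 3

3


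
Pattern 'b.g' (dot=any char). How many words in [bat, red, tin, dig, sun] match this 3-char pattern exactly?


Pattern 'b.g' means: starts with 'b', any single char, ends with 'g'.
Checking each word (must be exactly 3 chars):
  'bat' (len=3): no
  'red' (len=3): no
  'tin' (len=3): no
  'dig' (len=3): no
  'sun' (len=3): no
Matching words: []
Total: 0

0


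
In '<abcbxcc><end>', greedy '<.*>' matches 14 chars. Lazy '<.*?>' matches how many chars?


Greedy '<.*>' tries to match as MUCH as possible.
Lazy '<.*?>' tries to match as LITTLE as possible.

String: '<abcbxcc><end>'
Greedy '<.*>' starts at first '<' and extends to the LAST '>': '<abcbxcc><end>' (14 chars)
Lazy '<.*?>' starts at first '<' and stops at the FIRST '>': '<abcbxcc>' (9 chars)

9


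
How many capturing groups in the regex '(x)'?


To count capturing groups, count each '(' that starts a group.
Pattern: '(x)'
Walking through the pattern:
  Position 0: '(' -> group #1
Total capturing groups: 1

1


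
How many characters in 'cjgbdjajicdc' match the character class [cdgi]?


Character class [cdgi] matches any of: {c, d, g, i}
Scanning string 'cjgbdjajicdc' character by character:
  pos 0: 'c' -> MATCH
  pos 1: 'j' -> no
  pos 2: 'g' -> MATCH
  pos 3: 'b' -> no
  pos 4: 'd' -> MATCH
  pos 5: 'j' -> no
  pos 6: 'a' -> no
  pos 7: 'j' -> no
  pos 8: 'i' -> MATCH
  pos 9: 'c' -> MATCH
  pos 10: 'd' -> MATCH
  pos 11: 'c' -> MATCH
Total matches: 7

7


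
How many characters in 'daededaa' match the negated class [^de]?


Negated class [^de] matches any char NOT in {d, e}
Scanning 'daededaa':
  pos 0: 'd' -> no (excluded)
  pos 1: 'a' -> MATCH
  pos 2: 'e' -> no (excluded)
  pos 3: 'd' -> no (excluded)
  pos 4: 'e' -> no (excluded)
  pos 5: 'd' -> no (excluded)
  pos 6: 'a' -> MATCH
  pos 7: 'a' -> MATCH
Total matches: 3

3


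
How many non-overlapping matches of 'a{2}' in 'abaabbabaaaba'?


Pattern 'a{2}' matches exactly 2 consecutive a's (greedy, non-overlapping).
String: 'abaabbabaaaba'
Scanning for runs of a's:
  Run at pos 0: 'a' (length 1) -> 0 match(es)
  Run at pos 2: 'aa' (length 2) -> 1 match(es)
  Run at pos 6: 'a' (length 1) -> 0 match(es)
  Run at pos 8: 'aaa' (length 3) -> 1 match(es)
  Run at pos 12: 'a' (length 1) -> 0 match(es)
Matches found: ['aa', 'aa']
Total: 2

2


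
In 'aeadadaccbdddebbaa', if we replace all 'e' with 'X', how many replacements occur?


re.sub('e', 'X', text) replaces every occurrence of 'e' with 'X'.
Text: 'aeadadaccbdddebbaa'
Scanning for 'e':
  pos 1: 'e' -> replacement #1
  pos 13: 'e' -> replacement #2
Total replacements: 2

2


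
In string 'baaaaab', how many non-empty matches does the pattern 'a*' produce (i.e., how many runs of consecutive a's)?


Pattern 'a*' matches zero or more a's. We want non-empty runs of consecutive a's.
String: 'baaaaab'
Walking through the string to find runs of a's:
  Run 1: positions 1-5 -> 'aaaaa'
Non-empty runs found: ['aaaaa']
Count: 1

1


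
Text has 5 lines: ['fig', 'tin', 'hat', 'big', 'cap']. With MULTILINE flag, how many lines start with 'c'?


With MULTILINE flag, ^ matches the start of each line.
Lines: ['fig', 'tin', 'hat', 'big', 'cap']
Checking which lines start with 'c':
  Line 1: 'fig' -> no
  Line 2: 'tin' -> no
  Line 3: 'hat' -> no
  Line 4: 'big' -> no
  Line 5: 'cap' -> MATCH
Matching lines: ['cap']
Count: 1

1


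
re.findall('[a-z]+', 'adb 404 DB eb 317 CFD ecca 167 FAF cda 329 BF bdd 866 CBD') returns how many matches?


Pattern '[a-z]+' finds one or more lowercase letters.
Text: 'adb 404 DB eb 317 CFD ecca 167 FAF cda 329 BF bdd 866 CBD'
Scanning for matches:
  Match 1: 'adb'
  Match 2: 'eb'
  Match 3: 'ecca'
  Match 4: 'cda'
  Match 5: 'bdd'
Total matches: 5

5


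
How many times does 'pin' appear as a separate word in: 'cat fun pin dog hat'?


Scanning each word for exact match 'pin':
  Word 1: 'cat' -> no
  Word 2: 'fun' -> no
  Word 3: 'pin' -> MATCH
  Word 4: 'dog' -> no
  Word 5: 'hat' -> no
Total matches: 1

1


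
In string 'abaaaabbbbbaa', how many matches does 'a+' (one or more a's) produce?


Pattern 'a+' matches one or more consecutive a's.
String: 'abaaaabbbbbaa'
Scanning for runs of a:
  Match 1: 'a' (length 1)
  Match 2: 'aaaa' (length 4)
  Match 3: 'aa' (length 2)
Total matches: 3

3


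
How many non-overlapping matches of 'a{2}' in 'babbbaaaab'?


Pattern 'a{2}' matches exactly 2 consecutive a's (greedy, non-overlapping).
String: 'babbbaaaab'
Scanning for runs of a's:
  Run at pos 1: 'a' (length 1) -> 0 match(es)
  Run at pos 5: 'aaaa' (length 4) -> 2 match(es)
Matches found: ['aa', 'aa']
Total: 2

2


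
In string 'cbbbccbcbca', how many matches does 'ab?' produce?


Pattern 'ab?' matches 'a' optionally followed by 'b'.
String: 'cbbbccbcbca'
Scanning left to right for 'a' then checking next char:
  Match 1: 'a' (a not followed by b)
Total matches: 1

1


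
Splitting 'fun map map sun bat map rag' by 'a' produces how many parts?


Splitting by 'a' breaks the string at each occurrence of the separator.
Text: 'fun map map sun bat map rag'
Parts after split:
  Part 1: 'fun m'
  Part 2: 'p m'
  Part 3: 'p sun b'
  Part 4: 't m'
  Part 5: 'p r'
  Part 6: 'g'
Total parts: 6

6


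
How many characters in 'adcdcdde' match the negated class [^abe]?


Negated class [^abe] matches any char NOT in {a, b, e}
Scanning 'adcdcdde':
  pos 0: 'a' -> no (excluded)
  pos 1: 'd' -> MATCH
  pos 2: 'c' -> MATCH
  pos 3: 'd' -> MATCH
  pos 4: 'c' -> MATCH
  pos 5: 'd' -> MATCH
  pos 6: 'd' -> MATCH
  pos 7: 'e' -> no (excluded)
Total matches: 6

6


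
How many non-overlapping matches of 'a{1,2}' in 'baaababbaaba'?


Pattern 'a{1,2}' matches between 1 and 2 consecutive a's (greedy).
String: 'baaababbaaba'
Finding runs of a's and applying greedy matching:
  Run at pos 1: 'aaa' (length 3)
  Run at pos 5: 'a' (length 1)
  Run at pos 8: 'aa' (length 2)
  Run at pos 11: 'a' (length 1)
Matches: ['aa', 'a', 'a', 'aa', 'a']
Count: 5

5
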